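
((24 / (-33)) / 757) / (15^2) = -8/1873575 = 0.00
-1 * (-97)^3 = 912673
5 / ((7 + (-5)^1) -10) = -5/8 = -0.62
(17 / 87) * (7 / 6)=119/522 = 0.23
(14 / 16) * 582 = 2037/4 = 509.25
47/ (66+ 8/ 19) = 893/1262 = 0.71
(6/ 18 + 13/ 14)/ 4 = 53/168 = 0.32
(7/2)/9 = 7/18 = 0.39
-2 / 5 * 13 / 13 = -0.40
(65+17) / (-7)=-82/7 = -11.71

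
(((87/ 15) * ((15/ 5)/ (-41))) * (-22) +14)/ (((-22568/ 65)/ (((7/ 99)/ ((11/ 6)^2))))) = -2392/1691701 = 0.00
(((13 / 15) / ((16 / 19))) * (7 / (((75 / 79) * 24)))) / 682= 136591/294624000 = 0.00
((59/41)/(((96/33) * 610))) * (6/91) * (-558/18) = -60357/36414560 = 0.00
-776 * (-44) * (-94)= -3209536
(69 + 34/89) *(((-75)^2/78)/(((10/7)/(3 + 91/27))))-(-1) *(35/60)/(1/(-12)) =17866268/801 = 22304.95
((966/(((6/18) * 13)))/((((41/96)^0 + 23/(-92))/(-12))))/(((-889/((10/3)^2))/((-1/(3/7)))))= -515200/4953 = -104.02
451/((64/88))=4961/8 = 620.12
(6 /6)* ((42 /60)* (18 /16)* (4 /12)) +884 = 70741/80 = 884.26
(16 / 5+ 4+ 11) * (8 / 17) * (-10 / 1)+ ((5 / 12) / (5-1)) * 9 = -23041/272 = -84.71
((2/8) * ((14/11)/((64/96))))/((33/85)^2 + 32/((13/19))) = 0.01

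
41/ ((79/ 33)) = 1353/79 = 17.13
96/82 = 48/41 = 1.17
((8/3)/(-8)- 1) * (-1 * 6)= 8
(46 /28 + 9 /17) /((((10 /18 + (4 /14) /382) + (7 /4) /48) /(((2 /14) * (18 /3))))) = 170634816/54322667 = 3.14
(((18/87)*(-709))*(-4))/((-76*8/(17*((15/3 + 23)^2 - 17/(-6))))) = -56902213/4408 = -12908.85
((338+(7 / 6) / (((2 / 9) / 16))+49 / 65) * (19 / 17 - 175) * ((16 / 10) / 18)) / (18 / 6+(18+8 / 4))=-324911696/1143675 = -284.09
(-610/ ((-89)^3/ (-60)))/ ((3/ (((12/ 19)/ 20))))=-7320/13394411 = 0.00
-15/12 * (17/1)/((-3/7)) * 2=595/6 = 99.17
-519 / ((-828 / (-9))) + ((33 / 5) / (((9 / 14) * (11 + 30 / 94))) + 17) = 321607/26220 = 12.27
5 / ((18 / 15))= 25/6 = 4.17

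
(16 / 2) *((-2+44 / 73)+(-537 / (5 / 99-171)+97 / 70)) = 270664414/10810205 = 25.04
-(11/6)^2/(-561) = 11/1836 = 0.01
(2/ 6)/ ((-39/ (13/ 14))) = -1/126 = -0.01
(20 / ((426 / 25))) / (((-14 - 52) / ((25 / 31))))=-3125/217899 = -0.01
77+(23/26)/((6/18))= 2071/26 = 79.65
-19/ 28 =-0.68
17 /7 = 2.43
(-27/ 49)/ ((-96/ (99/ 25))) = 891/39200 = 0.02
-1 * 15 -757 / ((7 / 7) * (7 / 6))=-4647/7 = -663.86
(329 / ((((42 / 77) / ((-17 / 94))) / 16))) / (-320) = 1309/240 = 5.45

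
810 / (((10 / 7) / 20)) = 11340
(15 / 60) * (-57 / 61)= -0.23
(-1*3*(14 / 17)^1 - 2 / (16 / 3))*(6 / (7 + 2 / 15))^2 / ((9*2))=-87075/778532 = -0.11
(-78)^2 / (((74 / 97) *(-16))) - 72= -168849/296 = -570.44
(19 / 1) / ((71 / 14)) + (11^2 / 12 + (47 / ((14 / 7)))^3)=22137865/1704 = 12991.70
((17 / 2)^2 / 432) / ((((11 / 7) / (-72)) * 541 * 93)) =-2023/13282632 = 0.00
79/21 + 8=11.76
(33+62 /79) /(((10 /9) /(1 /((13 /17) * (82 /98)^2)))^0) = 2669/79 = 33.78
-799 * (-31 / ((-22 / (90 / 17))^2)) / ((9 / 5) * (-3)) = -546375/2057 = -265.62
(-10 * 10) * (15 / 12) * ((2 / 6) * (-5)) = 625/3 = 208.33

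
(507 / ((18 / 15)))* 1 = 845/2 = 422.50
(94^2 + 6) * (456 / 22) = 2015976/11 = 183270.55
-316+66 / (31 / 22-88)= -201144/635 = -316.76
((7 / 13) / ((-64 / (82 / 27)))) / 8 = -287/89856 = 0.00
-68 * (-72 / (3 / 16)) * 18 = 470016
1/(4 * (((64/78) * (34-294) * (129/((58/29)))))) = -1/55040 = 0.00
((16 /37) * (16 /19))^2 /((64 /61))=62464/494209 = 0.13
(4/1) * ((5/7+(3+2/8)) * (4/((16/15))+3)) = 2997/28 = 107.04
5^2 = 25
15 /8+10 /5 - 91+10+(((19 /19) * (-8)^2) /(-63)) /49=-1905191/24696 = -77.15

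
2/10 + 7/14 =7/10 = 0.70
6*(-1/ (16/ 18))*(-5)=135/4 = 33.75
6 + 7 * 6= 48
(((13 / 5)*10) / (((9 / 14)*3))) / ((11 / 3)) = 364/99 = 3.68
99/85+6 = 609/85 = 7.16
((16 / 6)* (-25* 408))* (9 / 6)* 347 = -14157600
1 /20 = 0.05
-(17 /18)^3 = -4913/5832 = -0.84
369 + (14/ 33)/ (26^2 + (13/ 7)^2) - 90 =306529337/1098669 = 279.00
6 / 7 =0.86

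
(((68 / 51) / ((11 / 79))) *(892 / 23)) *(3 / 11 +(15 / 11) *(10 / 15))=3664336/8349 = 438.90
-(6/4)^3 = -27/8 = -3.38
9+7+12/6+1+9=28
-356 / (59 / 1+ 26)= -356/85 = -4.19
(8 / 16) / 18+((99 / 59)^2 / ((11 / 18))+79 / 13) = 17451001/1629108 = 10.71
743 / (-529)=-743/529 = -1.40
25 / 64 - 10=-615/64 = -9.61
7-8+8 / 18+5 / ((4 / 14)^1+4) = 11/18 = 0.61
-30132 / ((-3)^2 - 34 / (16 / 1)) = -241056/55 = -4382.84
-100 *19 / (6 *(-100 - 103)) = 950/609 = 1.56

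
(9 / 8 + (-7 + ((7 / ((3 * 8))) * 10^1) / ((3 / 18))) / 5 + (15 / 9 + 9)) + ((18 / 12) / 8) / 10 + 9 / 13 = 91121/6240 = 14.60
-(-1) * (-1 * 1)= -1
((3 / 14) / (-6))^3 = -1/21952 = 0.00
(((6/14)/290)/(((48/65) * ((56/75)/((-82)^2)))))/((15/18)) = 983385/45472 = 21.63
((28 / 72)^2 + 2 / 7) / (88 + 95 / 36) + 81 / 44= 16694693/9045036 = 1.85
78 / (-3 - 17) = -3.90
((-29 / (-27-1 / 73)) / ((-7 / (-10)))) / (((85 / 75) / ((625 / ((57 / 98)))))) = 7984375/5491 = 1454.08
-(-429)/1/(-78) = -11/2 = -5.50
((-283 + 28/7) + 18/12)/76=-555/152 = -3.65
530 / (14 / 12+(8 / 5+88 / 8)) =15900/413 = 38.50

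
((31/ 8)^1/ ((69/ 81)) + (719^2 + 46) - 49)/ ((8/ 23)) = 95121109/64 = 1486267.33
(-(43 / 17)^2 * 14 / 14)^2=40.93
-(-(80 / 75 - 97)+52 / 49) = -71291/735 = -96.99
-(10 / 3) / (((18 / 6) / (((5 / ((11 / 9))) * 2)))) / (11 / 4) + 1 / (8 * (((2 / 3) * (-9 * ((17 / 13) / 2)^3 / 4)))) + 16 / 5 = -3601666/8917095 = -0.40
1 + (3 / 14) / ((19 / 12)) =151/133 = 1.14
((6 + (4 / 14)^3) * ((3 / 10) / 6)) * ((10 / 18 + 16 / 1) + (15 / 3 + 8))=19627/2205 = 8.90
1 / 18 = 0.06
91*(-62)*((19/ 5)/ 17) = -1261.15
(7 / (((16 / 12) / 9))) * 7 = 1323/4 = 330.75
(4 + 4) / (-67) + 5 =327/67 = 4.88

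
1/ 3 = 0.33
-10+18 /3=-4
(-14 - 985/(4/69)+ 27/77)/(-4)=5237509/1232 = 4251.22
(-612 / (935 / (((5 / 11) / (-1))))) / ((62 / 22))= 36/341 = 0.11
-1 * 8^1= -8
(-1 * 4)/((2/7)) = -14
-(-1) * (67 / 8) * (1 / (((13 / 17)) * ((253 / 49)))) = 55811/26312 = 2.12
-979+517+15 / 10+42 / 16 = -3663/8 = -457.88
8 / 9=0.89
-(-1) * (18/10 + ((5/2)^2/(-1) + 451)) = 8931/20 = 446.55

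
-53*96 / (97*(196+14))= -848/3395 = -0.25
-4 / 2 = -2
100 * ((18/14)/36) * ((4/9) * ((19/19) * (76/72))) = 950/567 = 1.68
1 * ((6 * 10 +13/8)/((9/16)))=109.56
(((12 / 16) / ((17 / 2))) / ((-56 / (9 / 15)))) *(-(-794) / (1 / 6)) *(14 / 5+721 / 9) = -634803/1700 = -373.41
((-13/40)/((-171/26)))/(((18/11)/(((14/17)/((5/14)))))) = 91091/1308150 = 0.07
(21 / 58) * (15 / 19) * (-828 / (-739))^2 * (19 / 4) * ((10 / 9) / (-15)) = -1999620/15837509 = -0.13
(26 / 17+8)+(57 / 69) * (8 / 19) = 3862/391 = 9.88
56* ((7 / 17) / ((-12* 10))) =-49/255 = -0.19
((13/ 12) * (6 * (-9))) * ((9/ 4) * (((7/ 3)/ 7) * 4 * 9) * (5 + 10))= -47385/2 = -23692.50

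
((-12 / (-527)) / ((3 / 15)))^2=3600/277729 = 0.01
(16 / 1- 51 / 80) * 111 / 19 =136419/1520 = 89.75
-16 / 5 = -3.20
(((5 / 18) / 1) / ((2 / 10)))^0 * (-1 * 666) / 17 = -39.18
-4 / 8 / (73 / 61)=-61/146 = -0.42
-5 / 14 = -0.36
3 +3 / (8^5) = 98307/32768 = 3.00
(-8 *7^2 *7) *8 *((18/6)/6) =-10976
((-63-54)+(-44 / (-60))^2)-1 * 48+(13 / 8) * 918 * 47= 69947.79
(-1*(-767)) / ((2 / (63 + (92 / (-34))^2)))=15587741/578 = 26968.41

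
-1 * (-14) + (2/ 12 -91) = -461/6 = -76.83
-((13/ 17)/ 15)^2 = -169/65025 = 0.00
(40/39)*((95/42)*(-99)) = -20900/91 = -229.67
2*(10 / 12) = 5/3 = 1.67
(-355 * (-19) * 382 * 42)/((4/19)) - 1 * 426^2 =513848229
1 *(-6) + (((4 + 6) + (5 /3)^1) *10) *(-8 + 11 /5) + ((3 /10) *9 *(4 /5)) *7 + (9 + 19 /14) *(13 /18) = -4158419/6300 = -660.07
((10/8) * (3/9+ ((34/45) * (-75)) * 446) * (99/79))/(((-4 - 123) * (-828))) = -10945/29072 = -0.38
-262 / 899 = -0.29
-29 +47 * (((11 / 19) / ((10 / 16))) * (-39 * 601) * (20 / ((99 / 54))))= -211514087/19 = -11132320.37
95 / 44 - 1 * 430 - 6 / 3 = -18913/44 = -429.84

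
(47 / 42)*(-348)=-2726/7 = -389.43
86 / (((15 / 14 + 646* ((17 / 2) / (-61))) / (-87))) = 6389628/75959 = 84.12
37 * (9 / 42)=111/14 = 7.93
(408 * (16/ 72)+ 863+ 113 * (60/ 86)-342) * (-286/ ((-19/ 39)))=405362.12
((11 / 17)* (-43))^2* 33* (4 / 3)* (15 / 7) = 147661140/2023 = 72991.17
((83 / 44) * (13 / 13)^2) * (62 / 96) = 2573/2112 = 1.22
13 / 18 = 0.72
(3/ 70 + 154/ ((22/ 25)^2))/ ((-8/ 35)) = -76579/88 = -870.22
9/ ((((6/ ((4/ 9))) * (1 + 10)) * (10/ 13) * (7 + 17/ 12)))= 52/5555 = 0.01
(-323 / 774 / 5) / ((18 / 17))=-5491/69660 = -0.08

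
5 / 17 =0.29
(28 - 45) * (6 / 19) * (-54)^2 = -297432/19 = -15654.32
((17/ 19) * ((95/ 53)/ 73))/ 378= 85/1462482 = 0.00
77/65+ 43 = 2872/65 = 44.18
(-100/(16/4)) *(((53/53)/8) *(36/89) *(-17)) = 3825/178 = 21.49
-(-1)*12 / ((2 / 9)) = 54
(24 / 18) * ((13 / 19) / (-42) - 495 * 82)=-64781666/1197 = -54120.02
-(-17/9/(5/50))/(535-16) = 170/4671 = 0.04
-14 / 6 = -7/3 = -2.33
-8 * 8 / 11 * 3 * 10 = -1920/11 = -174.55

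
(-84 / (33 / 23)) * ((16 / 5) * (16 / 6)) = -82432/165 = -499.59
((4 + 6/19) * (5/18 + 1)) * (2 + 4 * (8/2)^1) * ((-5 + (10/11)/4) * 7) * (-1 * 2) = 1386210/209 = 6632.58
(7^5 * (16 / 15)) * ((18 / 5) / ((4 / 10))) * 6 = 4840416/5 = 968083.20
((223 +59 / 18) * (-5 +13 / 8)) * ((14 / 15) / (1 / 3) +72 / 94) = -5119761/1880 = -2723.28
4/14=2/7 = 0.29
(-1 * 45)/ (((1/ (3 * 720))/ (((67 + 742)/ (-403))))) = 78634800/403 = 195123.57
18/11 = 1.64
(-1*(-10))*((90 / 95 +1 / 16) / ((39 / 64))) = 12280/741 = 16.57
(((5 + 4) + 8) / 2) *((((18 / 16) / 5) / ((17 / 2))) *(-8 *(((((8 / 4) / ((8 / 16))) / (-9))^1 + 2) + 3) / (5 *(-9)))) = 41/225 = 0.18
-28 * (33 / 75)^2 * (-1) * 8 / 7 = 3872/625 = 6.20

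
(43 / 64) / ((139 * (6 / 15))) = 215/17792 = 0.01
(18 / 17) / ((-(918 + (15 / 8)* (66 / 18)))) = -144/125783 = 0.00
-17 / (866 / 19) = -323/866 = -0.37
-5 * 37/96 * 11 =-2035/96 = -21.20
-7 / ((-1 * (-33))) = -7/33 = -0.21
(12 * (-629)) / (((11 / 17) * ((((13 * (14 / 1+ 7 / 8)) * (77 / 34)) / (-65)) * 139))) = 10265280/824131 = 12.46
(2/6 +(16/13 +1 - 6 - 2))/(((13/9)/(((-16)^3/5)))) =2605056/845 = 3082.91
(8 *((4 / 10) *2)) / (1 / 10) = 64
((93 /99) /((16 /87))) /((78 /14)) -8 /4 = -7435/6864 = -1.08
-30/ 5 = -6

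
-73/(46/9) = -657/46 = -14.28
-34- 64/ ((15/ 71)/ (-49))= 222146/15 = 14809.73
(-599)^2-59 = 358742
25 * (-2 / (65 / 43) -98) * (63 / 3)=-677880/13 = -52144.62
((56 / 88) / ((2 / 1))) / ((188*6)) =7/24816 = 0.00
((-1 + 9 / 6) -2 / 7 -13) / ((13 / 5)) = -895/182 = -4.92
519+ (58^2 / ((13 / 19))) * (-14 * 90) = -80527413/13 = -6194416.38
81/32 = 2.53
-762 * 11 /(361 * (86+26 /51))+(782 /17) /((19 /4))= 7498435/796366 = 9.42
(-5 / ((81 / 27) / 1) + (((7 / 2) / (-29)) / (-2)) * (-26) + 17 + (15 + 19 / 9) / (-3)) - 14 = -9301/1566 = -5.94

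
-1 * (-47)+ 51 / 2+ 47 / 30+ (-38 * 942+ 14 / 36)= -3214939/90 = -35721.54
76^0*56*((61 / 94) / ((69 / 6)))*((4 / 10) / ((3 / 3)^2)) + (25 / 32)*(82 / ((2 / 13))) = 72240249/172960 = 417.67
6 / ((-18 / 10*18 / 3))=-5/9 = -0.56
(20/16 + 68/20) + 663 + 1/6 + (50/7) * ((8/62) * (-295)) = 5154973/13020 = 395.93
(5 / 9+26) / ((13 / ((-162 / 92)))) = -2151/598 = -3.60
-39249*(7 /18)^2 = -213689/36 = -5935.81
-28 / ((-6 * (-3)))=-14/9 = -1.56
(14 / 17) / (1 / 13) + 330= 5792/17 = 340.71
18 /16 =9/8 = 1.12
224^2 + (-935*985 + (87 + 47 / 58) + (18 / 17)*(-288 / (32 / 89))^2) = -188689789/986 = -191368.95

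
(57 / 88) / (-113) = -57/9944 = -0.01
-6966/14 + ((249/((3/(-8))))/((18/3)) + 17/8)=-101827/168 = -606.11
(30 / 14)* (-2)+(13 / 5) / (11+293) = -45509/10640 = -4.28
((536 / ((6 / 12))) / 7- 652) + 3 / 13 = -45375/91 = -498.63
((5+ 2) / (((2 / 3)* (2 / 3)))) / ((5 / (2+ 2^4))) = 567/10 = 56.70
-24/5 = -4.80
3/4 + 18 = 75/4 = 18.75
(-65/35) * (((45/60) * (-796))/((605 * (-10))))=-7761/42350 = -0.18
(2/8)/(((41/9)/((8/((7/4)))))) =72/287 = 0.25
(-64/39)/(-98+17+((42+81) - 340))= 32/5811 = 0.01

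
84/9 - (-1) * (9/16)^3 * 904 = 261467/1536 = 170.23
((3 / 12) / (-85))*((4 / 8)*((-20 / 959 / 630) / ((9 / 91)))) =13/26410860 = 0.00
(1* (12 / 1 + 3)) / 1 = 15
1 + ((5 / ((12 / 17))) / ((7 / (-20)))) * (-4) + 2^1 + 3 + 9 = 2015/21 = 95.95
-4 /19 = -0.21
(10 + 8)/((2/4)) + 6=42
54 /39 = 18/13 = 1.38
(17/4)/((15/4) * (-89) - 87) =-1/99 = -0.01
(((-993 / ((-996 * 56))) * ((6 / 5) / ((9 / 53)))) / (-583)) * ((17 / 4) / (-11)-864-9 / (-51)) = 30566857/163901760 = 0.19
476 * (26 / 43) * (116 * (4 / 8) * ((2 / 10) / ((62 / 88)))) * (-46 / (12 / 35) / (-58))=10961.69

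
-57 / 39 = -19/13 = -1.46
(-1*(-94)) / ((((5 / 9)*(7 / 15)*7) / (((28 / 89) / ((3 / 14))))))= 6768/89 = 76.04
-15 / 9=-5/3 = -1.67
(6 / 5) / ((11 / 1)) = 6/55 = 0.11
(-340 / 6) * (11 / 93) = -6.70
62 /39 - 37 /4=-1195/156 = -7.66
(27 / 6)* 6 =27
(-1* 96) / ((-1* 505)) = 96/505 = 0.19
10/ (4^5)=0.01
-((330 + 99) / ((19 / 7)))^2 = -9018009/361 = -24980.63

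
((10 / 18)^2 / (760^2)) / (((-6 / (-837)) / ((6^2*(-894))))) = -13857/5776 = -2.40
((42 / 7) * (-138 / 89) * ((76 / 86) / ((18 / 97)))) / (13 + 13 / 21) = -1780338/547261 = -3.25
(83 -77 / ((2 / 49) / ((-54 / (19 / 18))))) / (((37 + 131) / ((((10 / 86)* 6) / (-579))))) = -9176275/13245204 = -0.69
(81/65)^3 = 531441/274625 = 1.94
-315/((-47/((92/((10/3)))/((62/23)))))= 99981/1457 = 68.62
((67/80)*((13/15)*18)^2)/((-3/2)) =-33969/250 = -135.88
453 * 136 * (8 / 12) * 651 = 26737872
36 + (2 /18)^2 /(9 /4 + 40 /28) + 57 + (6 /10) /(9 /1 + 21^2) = 193984531/2085750 = 93.00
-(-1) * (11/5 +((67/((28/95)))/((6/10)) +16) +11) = 171389/420 = 408.07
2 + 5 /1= 7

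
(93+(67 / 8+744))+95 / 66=223559/264 = 846.81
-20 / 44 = -5/11 = -0.45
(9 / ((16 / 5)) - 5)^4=1500625/65536 = 22.90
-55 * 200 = -11000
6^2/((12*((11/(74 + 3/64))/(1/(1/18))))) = 127953/352 = 363.50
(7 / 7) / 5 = 0.20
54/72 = 3/4 = 0.75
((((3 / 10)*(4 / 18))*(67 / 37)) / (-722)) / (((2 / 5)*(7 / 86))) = -2881/560994 = -0.01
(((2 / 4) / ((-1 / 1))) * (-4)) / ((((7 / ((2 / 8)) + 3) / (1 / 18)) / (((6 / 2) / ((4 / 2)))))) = 1/186 = 0.01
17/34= 1/2 = 0.50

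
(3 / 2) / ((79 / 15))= 45/158 = 0.28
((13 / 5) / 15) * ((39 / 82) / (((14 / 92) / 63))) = 34983/1025 = 34.13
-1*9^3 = -729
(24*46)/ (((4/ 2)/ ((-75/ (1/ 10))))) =-414000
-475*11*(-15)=78375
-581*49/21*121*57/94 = -9350033/94 = -99468.44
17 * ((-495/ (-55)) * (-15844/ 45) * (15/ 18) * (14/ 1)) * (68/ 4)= -32052412/3 = -10684137.33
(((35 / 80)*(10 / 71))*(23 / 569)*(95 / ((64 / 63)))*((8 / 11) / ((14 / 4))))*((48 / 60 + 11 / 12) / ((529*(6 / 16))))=68495/163535152 = 0.00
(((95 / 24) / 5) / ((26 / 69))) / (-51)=-437/10608 = -0.04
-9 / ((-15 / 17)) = 51/5 = 10.20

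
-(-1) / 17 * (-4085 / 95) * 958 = -41194/17 = -2423.18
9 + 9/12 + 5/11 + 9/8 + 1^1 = 1085/88 = 12.33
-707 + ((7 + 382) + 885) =567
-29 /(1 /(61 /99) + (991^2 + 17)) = -1769/59908077 = 0.00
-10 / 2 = -5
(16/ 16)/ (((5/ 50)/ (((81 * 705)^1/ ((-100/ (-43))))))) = 245551.50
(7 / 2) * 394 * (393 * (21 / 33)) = 3793629/11 = 344875.36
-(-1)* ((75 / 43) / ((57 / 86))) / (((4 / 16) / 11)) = 2200/19 = 115.79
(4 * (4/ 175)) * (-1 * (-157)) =2512/175 = 14.35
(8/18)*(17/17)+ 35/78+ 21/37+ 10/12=9931/4329 = 2.29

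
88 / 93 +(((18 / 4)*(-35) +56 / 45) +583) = 1193257/2790 = 427.69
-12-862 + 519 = -355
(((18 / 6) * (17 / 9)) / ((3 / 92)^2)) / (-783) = -143888/21141 = -6.81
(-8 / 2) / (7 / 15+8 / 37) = -5.86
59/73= 0.81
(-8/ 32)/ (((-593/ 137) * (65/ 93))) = 12741/154180 = 0.08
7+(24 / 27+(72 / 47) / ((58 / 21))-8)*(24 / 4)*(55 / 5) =-1740793/4089 = -425.73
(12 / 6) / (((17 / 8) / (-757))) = -12112/17 = -712.47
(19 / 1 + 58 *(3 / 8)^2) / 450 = 869/14400 = 0.06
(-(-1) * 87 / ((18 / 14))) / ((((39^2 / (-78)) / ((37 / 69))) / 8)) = -14.89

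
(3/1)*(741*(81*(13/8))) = 2340819/8 = 292602.38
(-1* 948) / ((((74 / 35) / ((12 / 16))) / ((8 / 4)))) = -24885/37 = -672.57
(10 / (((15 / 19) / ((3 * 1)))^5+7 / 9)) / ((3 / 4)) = 148565940/8680409 = 17.12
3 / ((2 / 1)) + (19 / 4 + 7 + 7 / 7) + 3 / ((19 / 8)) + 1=1255/76 = 16.51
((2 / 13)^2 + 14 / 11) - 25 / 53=81255/98527 = 0.82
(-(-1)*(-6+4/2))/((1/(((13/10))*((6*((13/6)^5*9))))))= -4826809/360 = -13407.80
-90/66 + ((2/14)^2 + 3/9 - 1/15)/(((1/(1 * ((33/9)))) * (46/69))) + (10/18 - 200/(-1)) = 9739393/48510 = 200.77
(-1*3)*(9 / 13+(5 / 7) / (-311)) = -58584/28301 = -2.07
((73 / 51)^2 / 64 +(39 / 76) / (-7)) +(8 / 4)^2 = 87644581/22139712 = 3.96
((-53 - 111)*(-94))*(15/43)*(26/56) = 751530/301 = 2496.78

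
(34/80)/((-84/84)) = -17/40 = -0.42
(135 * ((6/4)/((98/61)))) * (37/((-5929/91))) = -11883105/166012 = -71.58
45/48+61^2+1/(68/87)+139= 1050523/272 = 3862.22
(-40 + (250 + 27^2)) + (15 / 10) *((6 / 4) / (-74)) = 277935/296 = 938.97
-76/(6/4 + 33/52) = -3952/111 = -35.60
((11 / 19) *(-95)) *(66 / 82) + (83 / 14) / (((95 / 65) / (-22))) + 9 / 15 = -3623761/27265 = -132.91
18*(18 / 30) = 54/5 = 10.80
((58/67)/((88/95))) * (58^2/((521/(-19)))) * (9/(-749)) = 396199305/287598773 = 1.38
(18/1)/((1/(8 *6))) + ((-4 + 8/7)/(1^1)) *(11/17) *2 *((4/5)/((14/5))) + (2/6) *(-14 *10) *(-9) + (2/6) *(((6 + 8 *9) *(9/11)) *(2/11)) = 129701576/100793 = 1286.81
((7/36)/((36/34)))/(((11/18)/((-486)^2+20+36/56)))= 56219561/792 = 70984.29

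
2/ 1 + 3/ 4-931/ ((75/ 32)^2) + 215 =1085999/22500 = 48.27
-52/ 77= -0.68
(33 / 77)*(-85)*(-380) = 96900/7 = 13842.86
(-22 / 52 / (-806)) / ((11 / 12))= 3/5239 = 0.00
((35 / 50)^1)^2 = 49/100 = 0.49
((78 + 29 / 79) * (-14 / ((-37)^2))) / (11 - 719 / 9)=390033/33526810 = 0.01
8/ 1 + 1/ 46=369/46 = 8.02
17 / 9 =1.89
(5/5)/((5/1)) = 1/5 = 0.20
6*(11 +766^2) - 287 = 3520315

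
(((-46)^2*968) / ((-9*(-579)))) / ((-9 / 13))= -567.77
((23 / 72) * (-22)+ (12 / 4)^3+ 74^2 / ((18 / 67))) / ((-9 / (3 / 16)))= -734503/1728 = -425.06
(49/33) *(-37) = -1813/33 = -54.94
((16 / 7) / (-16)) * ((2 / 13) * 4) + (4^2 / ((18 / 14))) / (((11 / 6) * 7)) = 2648/3003 = 0.88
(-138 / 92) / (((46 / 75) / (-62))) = 6975/46 = 151.63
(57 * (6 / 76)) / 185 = 9/370 = 0.02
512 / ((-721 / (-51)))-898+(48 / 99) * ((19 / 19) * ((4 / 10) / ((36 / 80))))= -184447474/214137 = -861.35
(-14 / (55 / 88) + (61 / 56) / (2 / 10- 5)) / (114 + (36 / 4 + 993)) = -152053/7499520 = -0.02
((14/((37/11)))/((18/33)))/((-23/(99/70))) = -3993/8510 = -0.47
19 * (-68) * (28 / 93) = -36176/93 = -388.99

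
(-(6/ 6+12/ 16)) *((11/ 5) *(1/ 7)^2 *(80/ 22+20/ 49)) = -0.32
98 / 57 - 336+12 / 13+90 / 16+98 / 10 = -9423523/29640 = -317.93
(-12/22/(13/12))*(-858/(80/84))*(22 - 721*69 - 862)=-114735852/5 = -22947170.40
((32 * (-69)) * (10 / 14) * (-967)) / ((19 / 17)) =181486560/133 = 1364560.60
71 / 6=11.83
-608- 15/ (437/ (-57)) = -13939/23 = -606.04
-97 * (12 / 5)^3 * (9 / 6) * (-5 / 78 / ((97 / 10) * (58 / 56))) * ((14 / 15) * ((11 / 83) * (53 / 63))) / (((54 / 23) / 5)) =12014464/4224285 = 2.84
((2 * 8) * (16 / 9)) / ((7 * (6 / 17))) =11.51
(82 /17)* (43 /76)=2.73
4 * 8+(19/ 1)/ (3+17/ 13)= 2039/56 = 36.41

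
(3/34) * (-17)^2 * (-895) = -45645/2 = -22822.50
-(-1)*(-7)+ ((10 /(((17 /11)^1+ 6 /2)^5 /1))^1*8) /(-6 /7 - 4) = -930814857/132812500 = -7.01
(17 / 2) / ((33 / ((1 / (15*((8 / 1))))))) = 17/7920 = 0.00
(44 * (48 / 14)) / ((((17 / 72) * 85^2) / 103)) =7831296/859775 = 9.11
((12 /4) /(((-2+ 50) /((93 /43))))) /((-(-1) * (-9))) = -31/2064 = -0.02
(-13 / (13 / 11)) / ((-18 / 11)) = 121/18 = 6.72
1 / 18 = 0.06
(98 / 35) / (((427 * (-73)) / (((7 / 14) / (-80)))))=1/1781200 = 0.00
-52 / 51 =-1.02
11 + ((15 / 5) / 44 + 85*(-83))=-309933/44 = -7043.93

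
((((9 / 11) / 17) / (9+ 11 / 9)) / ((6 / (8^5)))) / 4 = 27648/4301 = 6.43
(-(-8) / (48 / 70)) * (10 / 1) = 350/3 = 116.67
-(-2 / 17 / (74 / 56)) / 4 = 14/629 = 0.02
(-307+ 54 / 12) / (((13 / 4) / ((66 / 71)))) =-86.52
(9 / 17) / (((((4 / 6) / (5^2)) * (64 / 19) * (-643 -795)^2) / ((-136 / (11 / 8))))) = -12825/45492568 = 0.00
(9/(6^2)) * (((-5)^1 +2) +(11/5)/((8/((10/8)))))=-85/128 = -0.66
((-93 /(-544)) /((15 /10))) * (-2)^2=31/68 = 0.46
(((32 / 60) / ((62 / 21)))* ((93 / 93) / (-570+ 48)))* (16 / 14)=-16/40455 = 0.00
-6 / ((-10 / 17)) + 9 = 96/5 = 19.20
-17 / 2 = -8.50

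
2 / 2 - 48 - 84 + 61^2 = 3590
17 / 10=1.70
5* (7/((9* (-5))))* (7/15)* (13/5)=-637/675 = -0.94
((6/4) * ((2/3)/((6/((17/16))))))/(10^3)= 17/96000 = 0.00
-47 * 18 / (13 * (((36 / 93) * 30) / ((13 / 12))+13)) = -26226/9559 = -2.74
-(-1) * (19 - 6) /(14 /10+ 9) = 5/4 = 1.25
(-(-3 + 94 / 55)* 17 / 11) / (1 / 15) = 3621/121 = 29.93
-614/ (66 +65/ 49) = -30086/3299 = -9.12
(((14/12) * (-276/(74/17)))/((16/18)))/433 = -24633/128168 = -0.19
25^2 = 625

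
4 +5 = 9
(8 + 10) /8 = 9/4 = 2.25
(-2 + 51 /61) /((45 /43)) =-3053/2745 = -1.11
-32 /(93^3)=-32/804357 = 0.00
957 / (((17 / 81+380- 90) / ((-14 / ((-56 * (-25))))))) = -0.03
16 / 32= 1/2 = 0.50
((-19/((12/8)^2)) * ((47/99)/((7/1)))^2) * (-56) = 1343072/617463 = 2.18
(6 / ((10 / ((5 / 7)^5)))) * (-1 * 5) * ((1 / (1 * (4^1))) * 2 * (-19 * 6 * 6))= 3206250/16807 = 190.77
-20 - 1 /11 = -20.09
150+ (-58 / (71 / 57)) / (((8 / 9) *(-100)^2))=425985123/2840000 = 149.99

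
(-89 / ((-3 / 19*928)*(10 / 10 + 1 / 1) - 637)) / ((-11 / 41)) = -1691/4741 = -0.36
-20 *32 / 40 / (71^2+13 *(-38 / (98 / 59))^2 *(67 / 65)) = -24010/18089019 = 0.00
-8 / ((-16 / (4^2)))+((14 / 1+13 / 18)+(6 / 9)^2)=139/6 = 23.17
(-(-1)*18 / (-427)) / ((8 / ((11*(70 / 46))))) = -495/5612 = -0.09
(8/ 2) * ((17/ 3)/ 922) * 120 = 1360/461 = 2.95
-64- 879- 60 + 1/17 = -17050/17 = -1002.94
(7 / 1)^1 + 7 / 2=21/2 = 10.50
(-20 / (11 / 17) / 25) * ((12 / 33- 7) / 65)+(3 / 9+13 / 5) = 360952/117975 = 3.06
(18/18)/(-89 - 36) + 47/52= 5823/6500 = 0.90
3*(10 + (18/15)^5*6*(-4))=-466122/3125 = -149.16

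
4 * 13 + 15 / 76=3967/76 = 52.20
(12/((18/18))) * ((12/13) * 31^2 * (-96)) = -13284864/13 = -1021912.62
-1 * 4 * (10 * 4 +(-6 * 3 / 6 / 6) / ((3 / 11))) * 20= -9160/3 = -3053.33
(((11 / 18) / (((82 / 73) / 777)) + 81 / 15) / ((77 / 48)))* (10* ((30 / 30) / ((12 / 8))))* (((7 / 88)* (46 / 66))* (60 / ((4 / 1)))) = 242228870/163713 = 1479.59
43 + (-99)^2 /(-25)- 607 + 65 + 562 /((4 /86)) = 279799/25 = 11191.96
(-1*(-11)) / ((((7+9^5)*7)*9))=11/3720528 = 0.00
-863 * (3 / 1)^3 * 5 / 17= -116505/17 = -6853.24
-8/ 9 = -0.89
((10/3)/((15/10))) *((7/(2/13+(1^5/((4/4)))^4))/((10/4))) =5.39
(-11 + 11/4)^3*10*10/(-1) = 898425/16 = 56151.56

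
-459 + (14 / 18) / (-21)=-12394/27 = -459.04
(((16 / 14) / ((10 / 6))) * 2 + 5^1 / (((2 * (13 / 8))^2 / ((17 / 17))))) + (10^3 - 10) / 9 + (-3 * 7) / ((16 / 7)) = 9715487/94640 = 102.66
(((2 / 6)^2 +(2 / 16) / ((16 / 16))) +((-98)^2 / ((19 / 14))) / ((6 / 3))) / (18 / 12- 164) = -4840739/222300 = -21.78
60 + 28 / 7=64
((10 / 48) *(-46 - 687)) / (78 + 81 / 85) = -311525/161064 = -1.93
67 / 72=0.93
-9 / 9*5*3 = -15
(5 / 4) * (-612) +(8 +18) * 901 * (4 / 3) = 91409/3 = 30469.67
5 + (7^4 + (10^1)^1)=2416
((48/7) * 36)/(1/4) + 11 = 998.43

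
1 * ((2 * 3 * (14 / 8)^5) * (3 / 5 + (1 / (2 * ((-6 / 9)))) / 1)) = -151263/10240 = -14.77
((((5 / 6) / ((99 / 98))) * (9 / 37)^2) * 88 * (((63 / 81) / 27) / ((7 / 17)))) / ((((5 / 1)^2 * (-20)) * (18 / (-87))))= 24157/8316675 = 0.00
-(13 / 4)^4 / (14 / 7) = -28561/512 = -55.78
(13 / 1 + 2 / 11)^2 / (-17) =-21025/2057 = -10.22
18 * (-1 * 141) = -2538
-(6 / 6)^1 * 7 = -7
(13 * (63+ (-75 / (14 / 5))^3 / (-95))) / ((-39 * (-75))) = 1536827/1303400 = 1.18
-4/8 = -1/2 = -0.50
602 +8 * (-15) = 482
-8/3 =-2.67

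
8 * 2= 16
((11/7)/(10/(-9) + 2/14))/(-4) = 99/244 = 0.41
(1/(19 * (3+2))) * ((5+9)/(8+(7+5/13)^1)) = 91/9500 = 0.01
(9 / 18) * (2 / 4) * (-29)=-29/4 = -7.25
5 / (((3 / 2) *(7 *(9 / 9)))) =10/21 = 0.48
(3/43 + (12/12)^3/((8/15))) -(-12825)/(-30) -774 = -412647/344 = -1199.56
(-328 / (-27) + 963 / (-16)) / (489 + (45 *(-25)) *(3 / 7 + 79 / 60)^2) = 1016897/62182863 = 0.02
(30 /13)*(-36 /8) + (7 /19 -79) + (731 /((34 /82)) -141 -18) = 374201/247 = 1514.98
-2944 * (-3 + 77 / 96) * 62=1203544/3 = 401181.33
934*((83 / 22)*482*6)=112096812/11 = 10190619.27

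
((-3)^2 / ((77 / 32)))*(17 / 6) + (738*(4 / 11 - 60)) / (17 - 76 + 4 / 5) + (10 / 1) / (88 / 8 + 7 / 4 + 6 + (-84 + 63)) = 51247048/67221 = 762.37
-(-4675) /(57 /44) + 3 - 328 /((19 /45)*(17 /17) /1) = 161591/57 = 2834.93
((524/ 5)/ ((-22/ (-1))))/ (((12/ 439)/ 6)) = 57509/55 = 1045.62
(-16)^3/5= -4096/5 = -819.20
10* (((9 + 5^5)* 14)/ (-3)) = -438760/3 = -146253.33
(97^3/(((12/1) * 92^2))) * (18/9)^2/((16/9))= 2738019/135424 = 20.22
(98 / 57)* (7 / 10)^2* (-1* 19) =-2401/150 = -16.01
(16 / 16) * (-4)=-4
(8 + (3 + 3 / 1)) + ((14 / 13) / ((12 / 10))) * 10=896/39 = 22.97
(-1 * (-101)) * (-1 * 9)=-909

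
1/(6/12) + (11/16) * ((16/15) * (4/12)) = 101/45 = 2.24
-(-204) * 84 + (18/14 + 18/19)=2279385/133 = 17138.23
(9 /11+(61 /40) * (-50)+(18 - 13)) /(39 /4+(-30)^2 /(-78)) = 39.38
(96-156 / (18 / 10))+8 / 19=556/57 = 9.75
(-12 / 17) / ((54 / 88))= -176/153 = -1.15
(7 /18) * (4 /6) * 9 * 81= 189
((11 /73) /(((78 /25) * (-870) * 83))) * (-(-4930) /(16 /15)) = -23375/7561632 = 0.00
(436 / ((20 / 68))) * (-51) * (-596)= 225295152/5 = 45059030.40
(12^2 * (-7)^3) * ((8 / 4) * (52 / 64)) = -80262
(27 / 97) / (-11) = -0.03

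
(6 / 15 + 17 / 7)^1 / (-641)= -99/22435 = 0.00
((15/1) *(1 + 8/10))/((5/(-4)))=-108/5 = -21.60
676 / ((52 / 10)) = 130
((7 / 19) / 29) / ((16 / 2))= 7/4408 = 0.00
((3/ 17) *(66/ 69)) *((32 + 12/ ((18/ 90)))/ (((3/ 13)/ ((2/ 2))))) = 67.29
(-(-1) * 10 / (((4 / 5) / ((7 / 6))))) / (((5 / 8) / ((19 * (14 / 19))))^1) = 980/3 = 326.67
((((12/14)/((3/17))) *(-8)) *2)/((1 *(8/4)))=-38.86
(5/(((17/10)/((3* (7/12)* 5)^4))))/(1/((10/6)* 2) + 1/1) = 187578125/14144 = 13262.03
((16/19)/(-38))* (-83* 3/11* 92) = 183264/3971 = 46.15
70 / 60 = 7/6 = 1.17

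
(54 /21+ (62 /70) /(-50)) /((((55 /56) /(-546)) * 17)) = -9760296/116875 = -83.51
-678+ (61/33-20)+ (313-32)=-13700/33 = -415.15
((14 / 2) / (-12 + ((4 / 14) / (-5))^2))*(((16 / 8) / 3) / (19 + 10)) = -8575/639276 = -0.01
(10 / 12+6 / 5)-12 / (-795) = 2.05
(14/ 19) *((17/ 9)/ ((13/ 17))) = 4046/2223 = 1.82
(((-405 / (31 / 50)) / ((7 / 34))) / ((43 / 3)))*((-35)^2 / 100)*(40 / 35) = -4131000/1333 = -3099.02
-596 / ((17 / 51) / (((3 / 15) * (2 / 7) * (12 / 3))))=-14304/35 = -408.69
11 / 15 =0.73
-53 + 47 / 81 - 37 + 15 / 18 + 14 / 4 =-6892/81 = -85.09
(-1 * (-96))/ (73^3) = 96/389017 = 0.00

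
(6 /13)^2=36/169 = 0.21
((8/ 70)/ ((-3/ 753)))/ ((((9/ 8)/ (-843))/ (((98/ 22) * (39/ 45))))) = 205386272/2475 = 82984.35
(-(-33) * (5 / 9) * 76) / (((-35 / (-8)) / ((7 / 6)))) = 3344/9 = 371.56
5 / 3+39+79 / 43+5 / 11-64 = -29858/1419 = -21.04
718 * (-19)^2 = 259198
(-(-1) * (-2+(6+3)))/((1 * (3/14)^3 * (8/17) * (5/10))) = 81634/27 = 3023.48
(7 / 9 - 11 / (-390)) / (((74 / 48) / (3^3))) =33948/2405 = 14.12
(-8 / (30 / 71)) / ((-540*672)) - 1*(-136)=185068871/1360800 = 136.00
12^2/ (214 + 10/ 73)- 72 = -69687/977 = -71.33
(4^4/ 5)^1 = 51.20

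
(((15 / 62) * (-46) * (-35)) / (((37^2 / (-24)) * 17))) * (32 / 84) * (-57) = 6292800/721463 = 8.72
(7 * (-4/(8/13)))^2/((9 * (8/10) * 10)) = 8281/288 = 28.75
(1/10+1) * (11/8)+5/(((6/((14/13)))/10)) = 32719/3120 = 10.49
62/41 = 1.51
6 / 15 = 2/5 = 0.40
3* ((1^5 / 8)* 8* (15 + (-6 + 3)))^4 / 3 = 20736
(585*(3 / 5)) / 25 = 14.04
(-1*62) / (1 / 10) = -620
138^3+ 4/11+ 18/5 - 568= 144512938/55 = 2627507.96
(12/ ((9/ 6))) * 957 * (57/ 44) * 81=803358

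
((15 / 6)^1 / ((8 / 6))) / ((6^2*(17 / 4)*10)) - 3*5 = -12239/816 = -15.00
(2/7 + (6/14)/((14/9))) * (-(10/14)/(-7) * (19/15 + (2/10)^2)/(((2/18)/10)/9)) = 2970/49 = 60.61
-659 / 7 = -94.14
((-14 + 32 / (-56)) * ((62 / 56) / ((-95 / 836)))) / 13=34782/3185 = 10.92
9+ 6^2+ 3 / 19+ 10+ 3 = 1105/19 = 58.16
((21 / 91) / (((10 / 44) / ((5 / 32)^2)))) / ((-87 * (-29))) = 55/5597696 = 0.00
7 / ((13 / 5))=35/13 = 2.69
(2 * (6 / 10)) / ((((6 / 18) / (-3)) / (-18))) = 972/5 = 194.40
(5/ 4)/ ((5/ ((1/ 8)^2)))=1/256 = 0.00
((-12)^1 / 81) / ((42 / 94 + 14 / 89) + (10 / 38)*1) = -0.17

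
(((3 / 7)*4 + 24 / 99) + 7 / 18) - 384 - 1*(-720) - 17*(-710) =17197967/1386 = 12408.35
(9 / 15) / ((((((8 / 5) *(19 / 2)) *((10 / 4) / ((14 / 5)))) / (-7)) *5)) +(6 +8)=33103/2375 = 13.94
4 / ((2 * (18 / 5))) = 5/9 = 0.56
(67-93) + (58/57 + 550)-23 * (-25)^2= -789449/57 = -13849.98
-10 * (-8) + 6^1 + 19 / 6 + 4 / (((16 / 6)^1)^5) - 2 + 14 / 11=23916371/270336 = 88.47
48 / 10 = 24/5 = 4.80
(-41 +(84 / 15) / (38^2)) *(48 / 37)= -3551904/66785 = -53.18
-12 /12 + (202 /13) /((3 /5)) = 971/39 = 24.90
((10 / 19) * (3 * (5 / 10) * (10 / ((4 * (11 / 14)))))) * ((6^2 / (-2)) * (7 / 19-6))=1011150/3971 = 254.63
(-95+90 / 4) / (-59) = 145/118 = 1.23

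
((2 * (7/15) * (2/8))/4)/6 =7/720 = 0.01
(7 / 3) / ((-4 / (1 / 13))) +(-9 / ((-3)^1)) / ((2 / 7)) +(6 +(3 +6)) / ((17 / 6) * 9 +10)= 120481/11076 = 10.88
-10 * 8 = -80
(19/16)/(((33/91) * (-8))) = -1729/4224 = -0.41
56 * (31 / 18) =868/9 = 96.44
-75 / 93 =-25/31 = -0.81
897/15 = 299/5 = 59.80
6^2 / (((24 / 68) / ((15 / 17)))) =90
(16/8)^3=8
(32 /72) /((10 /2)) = 4/45 = 0.09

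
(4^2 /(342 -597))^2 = 256/65025 = 0.00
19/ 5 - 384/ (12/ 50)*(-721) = 5768019/5 = 1153603.80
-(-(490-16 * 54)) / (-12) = 187/6 = 31.17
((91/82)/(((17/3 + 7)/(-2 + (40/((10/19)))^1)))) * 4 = 25.93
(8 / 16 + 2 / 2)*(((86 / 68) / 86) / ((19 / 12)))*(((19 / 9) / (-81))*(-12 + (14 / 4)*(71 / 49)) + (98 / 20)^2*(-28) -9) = -10222501/1077300 = -9.49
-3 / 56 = -0.05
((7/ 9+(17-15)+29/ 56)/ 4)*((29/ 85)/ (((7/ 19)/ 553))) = 72301669/171360 = 421.93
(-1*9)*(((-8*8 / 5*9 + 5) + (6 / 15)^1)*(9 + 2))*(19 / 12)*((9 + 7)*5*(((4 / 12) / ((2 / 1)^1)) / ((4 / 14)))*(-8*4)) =-25701984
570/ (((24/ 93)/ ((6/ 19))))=1395/2 = 697.50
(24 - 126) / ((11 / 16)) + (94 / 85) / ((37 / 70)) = -1012052/6919 = -146.27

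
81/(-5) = -81/5 = -16.20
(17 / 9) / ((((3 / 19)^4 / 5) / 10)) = 110772850/729 = 151951.78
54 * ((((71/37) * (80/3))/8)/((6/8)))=17040/37 = 460.54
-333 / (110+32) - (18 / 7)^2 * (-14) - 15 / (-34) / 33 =8386790/92939 = 90.24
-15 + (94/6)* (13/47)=-32/3 = -10.67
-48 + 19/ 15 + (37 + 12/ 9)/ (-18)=-13193/270 = -48.86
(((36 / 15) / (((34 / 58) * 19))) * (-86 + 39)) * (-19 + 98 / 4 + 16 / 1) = -351654/1615 = -217.74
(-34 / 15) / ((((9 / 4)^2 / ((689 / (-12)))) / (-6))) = -187408/1215 = -154.25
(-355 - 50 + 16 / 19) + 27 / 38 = -15331/38 = -403.45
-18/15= -6/5 = -1.20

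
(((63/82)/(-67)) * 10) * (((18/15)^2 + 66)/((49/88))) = -1335312/96145 = -13.89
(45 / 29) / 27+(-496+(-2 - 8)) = -44017/87 = -505.94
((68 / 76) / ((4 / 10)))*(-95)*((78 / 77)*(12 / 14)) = -99450/539 = -184.51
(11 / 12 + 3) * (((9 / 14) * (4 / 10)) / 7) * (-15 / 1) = -423/196 = -2.16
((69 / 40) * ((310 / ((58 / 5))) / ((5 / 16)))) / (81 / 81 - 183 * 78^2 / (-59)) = 252402/32289499 = 0.01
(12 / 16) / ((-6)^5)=-1/10368 = 0.00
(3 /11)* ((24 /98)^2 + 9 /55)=88587/1452605 = 0.06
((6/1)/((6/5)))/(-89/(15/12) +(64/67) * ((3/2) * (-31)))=-1675/38732 = -0.04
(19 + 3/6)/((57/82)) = 533/19 = 28.05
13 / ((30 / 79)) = 1027/30 = 34.23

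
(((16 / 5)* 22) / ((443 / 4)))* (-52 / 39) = -5632/6645 = -0.85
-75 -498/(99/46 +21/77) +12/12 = -279.37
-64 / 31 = -2.06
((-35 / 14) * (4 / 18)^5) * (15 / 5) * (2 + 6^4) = -103840/19683 = -5.28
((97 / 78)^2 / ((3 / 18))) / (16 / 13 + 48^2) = 9409/2337504 = 0.00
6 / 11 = 0.55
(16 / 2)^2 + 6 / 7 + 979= 7307/7 = 1043.86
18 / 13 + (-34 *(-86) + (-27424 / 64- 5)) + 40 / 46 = 1490667/598 = 2492.75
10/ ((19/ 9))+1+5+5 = 299/19 = 15.74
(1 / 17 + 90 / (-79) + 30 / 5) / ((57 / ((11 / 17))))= 72677/1301367 = 0.06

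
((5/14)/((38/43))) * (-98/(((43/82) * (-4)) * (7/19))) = 205/4 = 51.25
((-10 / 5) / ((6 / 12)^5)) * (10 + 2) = -768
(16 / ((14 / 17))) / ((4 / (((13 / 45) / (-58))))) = -221/9135 = -0.02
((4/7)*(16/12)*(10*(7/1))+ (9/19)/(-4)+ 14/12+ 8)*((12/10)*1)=14223/190 = 74.86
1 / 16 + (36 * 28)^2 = 16257025/16 = 1016064.06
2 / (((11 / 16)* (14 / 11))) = 16/7 = 2.29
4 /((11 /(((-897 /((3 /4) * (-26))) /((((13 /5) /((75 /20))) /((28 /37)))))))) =96600/5291 = 18.26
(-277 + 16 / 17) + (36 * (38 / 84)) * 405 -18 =749897/119 = 6301.66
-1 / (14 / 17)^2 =-289/196 = -1.47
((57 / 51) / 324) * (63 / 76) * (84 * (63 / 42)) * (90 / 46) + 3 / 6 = 3769/3128 = 1.20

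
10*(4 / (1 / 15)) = 600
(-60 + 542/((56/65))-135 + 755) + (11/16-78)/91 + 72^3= 374436.26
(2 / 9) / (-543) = -2/4887 = 0.00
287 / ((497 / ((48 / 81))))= 656/1917 = 0.34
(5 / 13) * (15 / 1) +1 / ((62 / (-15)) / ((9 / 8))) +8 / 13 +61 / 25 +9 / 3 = 1862253/161200 = 11.55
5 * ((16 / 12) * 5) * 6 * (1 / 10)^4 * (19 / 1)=19/50 = 0.38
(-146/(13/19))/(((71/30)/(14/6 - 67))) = 5381560/923 = 5830.51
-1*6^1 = -6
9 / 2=4.50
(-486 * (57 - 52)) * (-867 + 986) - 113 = -289283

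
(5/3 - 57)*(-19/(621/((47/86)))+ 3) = -13223975/80109 = -165.07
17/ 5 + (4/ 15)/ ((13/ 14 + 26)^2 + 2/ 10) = 36256811/10662615 = 3.40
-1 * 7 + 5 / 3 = -16/3 = -5.33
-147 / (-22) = 147/22 = 6.68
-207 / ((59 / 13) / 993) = -2672163/59 = -45290.90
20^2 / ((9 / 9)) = 400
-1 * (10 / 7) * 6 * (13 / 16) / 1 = -195/28 = -6.96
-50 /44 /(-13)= 25/286 = 0.09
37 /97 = 0.38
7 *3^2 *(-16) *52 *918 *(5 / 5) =-48117888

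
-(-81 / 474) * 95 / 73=2565/11534 = 0.22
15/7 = 2.14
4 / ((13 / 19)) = 76/13 = 5.85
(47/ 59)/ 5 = 47/295 = 0.16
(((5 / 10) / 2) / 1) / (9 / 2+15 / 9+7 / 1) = 3/158 = 0.02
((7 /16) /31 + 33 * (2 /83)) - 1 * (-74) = 3079749/41168 = 74.81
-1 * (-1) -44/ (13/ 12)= -515/13 = -39.62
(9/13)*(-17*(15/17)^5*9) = -61509375/1085773 = -56.65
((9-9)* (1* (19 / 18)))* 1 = 0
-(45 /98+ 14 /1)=-1417/98 = -14.46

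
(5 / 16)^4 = 625/65536 = 0.01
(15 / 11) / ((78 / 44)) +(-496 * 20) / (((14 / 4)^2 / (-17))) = 8769770/637 = 13767.30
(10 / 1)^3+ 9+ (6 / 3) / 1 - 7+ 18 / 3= 1010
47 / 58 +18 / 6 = 221/58 = 3.81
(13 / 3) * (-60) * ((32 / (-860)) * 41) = 17056/43 = 396.65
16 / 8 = 2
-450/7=-64.29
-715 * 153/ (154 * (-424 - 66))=1989/1372 = 1.45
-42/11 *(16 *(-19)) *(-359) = -4583712/11 = -416701.09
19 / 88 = 0.22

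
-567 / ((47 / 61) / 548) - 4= -18953864/47 = -403273.70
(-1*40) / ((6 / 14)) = -280/3 = -93.33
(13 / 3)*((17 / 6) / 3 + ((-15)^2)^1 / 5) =10751/54 = 199.09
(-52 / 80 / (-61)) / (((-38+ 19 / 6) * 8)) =-39/1019920 = 0.00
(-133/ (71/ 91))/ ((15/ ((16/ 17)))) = -193648/18105 = -10.70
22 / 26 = 11/13 = 0.85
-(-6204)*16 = 99264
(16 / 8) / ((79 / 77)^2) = 11858/6241 = 1.90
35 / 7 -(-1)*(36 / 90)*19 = 63/5 = 12.60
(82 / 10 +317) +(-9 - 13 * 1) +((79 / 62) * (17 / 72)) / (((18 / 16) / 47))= 7928957/25110 = 315.77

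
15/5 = 3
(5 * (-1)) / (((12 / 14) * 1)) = -35/6 = -5.83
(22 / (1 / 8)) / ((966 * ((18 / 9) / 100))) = 4400/483 = 9.11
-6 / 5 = -1.20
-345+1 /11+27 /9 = -3761/11 = -341.91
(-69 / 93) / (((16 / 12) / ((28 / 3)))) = -161/31 = -5.19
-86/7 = -12.29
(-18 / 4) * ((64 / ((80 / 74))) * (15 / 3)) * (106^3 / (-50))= 793216656/25 = 31728666.24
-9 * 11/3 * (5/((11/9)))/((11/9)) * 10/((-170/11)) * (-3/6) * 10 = -6075/17 = -357.35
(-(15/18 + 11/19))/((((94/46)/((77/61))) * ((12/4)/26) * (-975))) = 0.01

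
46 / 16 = 23/8 = 2.88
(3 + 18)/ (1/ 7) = 147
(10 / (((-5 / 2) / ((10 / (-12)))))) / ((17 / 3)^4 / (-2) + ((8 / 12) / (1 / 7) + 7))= -540/81631 = -0.01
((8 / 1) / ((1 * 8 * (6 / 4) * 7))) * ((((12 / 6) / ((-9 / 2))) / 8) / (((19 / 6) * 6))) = -1/3591 = 0.00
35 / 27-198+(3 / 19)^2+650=4418522/9747 = 453.32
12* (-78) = -936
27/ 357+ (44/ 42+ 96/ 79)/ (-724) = 740237/10209486 = 0.07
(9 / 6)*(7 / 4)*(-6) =-63/4 = -15.75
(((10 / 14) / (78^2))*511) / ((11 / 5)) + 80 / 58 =2729885/1940796 = 1.41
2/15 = 0.13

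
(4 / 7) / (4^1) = 1/7 = 0.14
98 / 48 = 49/24 = 2.04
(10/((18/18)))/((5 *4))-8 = -15/2 = -7.50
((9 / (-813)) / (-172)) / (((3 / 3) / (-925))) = -2775/46612 = -0.06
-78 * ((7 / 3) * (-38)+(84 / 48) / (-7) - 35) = 19331/2 = 9665.50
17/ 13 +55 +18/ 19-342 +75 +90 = -29577/247 = -119.74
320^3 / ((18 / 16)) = 262144000/9 = 29127111.11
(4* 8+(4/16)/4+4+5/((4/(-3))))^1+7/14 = 525/16 = 32.81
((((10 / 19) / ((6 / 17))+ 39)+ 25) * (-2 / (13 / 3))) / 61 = -7466/15067 = -0.50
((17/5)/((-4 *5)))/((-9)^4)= -17/656100 = 0.00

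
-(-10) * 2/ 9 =20/9 = 2.22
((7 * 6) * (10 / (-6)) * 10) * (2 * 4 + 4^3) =-50400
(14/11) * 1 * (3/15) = 0.25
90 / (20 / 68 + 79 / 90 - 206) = -137700/313387 = -0.44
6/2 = 3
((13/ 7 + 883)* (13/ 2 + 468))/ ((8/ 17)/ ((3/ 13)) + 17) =149891703/6797 = 22052.63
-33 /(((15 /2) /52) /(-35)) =8008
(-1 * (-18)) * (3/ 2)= 27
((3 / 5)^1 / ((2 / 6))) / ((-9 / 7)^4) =2401/3645 = 0.66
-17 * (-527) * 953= 8537927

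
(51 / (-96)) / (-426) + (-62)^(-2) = 19745/13100352 = 0.00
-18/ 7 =-2.57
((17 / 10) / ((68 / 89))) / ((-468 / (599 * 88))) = -586421/2340 = -250.61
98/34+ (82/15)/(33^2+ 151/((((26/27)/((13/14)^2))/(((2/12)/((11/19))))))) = 2.89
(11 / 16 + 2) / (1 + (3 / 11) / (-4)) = 473/164 = 2.88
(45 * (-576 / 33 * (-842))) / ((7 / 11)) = 7274880/7 = 1039268.57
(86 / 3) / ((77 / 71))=6106/231 = 26.43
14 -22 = -8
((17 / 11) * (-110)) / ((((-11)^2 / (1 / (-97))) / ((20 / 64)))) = 425/93896 = 0.00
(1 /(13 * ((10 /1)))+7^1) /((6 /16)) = 3644/195 = 18.69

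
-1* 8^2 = -64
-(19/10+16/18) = -251/90 = -2.79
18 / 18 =1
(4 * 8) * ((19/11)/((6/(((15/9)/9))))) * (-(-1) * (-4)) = -6080/891 = -6.82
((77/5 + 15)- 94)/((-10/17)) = 2703/25 = 108.12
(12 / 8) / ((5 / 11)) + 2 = 53/10 = 5.30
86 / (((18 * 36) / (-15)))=-215/108 = -1.99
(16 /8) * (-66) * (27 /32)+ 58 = -427/8 = -53.38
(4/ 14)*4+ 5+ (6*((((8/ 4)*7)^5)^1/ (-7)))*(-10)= 32269483/7 = 4609926.14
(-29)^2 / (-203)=-29/7 = -4.14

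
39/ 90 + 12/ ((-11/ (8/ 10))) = -29/66 = -0.44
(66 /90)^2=121/225 = 0.54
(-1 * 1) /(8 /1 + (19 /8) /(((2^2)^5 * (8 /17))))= -65536/524611 = -0.12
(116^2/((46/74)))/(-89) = -497872/2047 = -243.22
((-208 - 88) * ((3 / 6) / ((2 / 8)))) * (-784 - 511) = 766640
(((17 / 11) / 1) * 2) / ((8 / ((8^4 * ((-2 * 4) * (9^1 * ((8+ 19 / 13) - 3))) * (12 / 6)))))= -210567168/143 = -1472497.68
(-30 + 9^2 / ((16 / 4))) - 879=-3555/4 = -888.75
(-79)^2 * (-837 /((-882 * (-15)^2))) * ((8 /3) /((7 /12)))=3095536/25725 = 120.33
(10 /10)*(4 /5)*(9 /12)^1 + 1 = 8/5 = 1.60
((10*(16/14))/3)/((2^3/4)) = 40/21 = 1.90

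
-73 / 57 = -1.28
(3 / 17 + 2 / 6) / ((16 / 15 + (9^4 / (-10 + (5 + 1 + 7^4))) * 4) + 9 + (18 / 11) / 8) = 20680/860777 = 0.02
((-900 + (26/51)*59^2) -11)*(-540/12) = -660675/17 = -38863.24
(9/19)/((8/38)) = 9/4 = 2.25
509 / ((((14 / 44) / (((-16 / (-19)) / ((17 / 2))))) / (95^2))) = 1430332.77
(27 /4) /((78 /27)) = 243/104 = 2.34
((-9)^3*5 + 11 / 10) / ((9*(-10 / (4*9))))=36439/25 = 1457.56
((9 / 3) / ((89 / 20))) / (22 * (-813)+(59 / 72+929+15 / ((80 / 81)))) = -8640/217115767 = 0.00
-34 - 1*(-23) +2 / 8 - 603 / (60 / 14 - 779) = -216305/21692 = -9.97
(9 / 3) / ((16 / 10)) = 15/8 = 1.88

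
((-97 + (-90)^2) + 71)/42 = 4037/21 = 192.24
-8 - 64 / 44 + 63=589/11 = 53.55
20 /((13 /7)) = 140/13 = 10.77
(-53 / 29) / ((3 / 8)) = -424/87 = -4.87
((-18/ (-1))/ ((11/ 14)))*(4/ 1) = 1008/11 = 91.64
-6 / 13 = -0.46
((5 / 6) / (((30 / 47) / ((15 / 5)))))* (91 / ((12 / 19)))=81263/144 = 564.33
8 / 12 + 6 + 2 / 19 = 386/57 = 6.77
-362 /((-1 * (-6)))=-181/3 = -60.33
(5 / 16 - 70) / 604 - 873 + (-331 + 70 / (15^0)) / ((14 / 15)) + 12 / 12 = -1151.76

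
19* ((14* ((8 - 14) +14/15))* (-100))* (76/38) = 808640/3 = 269546.67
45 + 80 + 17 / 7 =892/7 = 127.43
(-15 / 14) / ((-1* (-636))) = -5/2968 = 0.00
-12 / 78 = -2/13 = -0.15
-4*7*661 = -18508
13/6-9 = -41/6 = -6.83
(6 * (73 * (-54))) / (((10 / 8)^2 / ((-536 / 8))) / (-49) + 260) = -414130752/4552435 = -90.97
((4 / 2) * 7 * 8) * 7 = 784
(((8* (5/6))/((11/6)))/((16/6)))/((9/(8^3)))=2560/33 = 77.58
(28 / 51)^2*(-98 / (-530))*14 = 0.78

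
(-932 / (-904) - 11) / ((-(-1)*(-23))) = 2253/5198 = 0.43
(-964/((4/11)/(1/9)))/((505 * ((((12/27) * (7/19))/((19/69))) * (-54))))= 957011/52685640 = 0.02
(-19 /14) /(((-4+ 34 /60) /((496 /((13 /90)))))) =12722400/9373 = 1357.35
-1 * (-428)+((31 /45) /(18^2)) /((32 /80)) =2496127/5832 = 428.01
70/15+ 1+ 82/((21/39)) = 157.95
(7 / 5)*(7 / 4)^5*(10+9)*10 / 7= 623.70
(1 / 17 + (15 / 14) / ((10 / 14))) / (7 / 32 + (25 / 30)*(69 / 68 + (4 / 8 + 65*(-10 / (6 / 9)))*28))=-2544/37107223 = 0.00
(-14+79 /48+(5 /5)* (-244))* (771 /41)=-3162385/656 = -4820.71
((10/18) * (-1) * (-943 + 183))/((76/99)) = 550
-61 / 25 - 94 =-2411/25 = -96.44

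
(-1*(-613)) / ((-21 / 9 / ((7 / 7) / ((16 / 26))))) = -23907/56 = -426.91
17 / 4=4.25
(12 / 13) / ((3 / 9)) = 36/13 = 2.77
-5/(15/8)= -8/3 = -2.67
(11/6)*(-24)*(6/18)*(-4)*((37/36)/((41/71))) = 115588/1107 = 104.42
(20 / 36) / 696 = 5/6264 = 0.00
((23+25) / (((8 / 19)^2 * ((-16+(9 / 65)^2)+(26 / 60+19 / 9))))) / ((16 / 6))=-7.56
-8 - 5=-13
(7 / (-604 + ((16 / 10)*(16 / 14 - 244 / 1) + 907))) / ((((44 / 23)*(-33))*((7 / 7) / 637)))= 717899/869748 = 0.83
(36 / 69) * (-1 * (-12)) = 144/23 = 6.26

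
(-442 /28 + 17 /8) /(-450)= 17/560 = 0.03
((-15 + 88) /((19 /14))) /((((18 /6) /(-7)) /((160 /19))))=-1144640/1083 = -1056.92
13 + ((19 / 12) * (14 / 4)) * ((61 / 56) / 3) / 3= 23623/1728 = 13.67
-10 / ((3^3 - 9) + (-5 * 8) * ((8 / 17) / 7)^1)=-595/911 = -0.65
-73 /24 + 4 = 23/24 = 0.96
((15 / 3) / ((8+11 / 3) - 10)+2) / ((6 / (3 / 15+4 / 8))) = 0.58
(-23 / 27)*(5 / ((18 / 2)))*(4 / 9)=-460/2187 = -0.21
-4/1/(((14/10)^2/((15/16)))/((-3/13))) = 1125/2548 = 0.44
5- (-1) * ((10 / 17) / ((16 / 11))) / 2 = 1415/272 = 5.20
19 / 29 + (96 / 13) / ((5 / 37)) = 104243/1885 = 55.30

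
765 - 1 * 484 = 281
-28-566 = -594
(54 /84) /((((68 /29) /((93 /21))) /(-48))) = -48546/833 = -58.28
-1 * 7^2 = -49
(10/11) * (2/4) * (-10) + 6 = 1.45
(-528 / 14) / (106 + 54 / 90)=-1320/3731 = -0.35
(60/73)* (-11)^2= 7260/73 = 99.45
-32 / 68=-8/17 = -0.47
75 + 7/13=982/13 = 75.54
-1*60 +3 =-57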